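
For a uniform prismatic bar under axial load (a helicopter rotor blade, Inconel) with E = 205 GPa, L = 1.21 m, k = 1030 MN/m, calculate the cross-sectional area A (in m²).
Model: a uniform prismatic bar under axial load, so k = (A·E) / L.
Solve for A: A = (k·L) / E.
Convert to SI units:
  E = 205 GPa = 2.05 × 10¹¹ Pa
  k = 1030 MN/m = 1.03 × 10⁹ N/m
Substitute:
  A = ((1.03 × 10⁹) × 1.21) / (2.05 × 10¹¹)
  A = 0.00608 m²
Final answer: A = 0.00608 m²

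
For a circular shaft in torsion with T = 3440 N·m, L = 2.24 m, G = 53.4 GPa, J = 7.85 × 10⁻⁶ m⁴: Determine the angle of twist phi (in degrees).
Model: a circular shaft in torsion, so phi = (T·L) / (G·J).
Convert to SI units:
  G = 53.4 GPa = 5.34 × 10¹⁰ Pa
Substitute:
  phi = (3440 × 2.24) / ((5.34 × 10¹⁰) × (7.85 × 10⁻⁶))
  phi = 0.01838 rad
Convert to degrees: phi = 0.01838 × 180/π = 1.053°
Final answer: phi = 1.053°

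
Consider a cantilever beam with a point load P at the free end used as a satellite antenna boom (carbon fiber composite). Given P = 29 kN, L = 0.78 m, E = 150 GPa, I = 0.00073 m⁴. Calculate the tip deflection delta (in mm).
Model: a cantilever beam with a point load P at the free end, so delta = (P·L^3) / (3·E·I).
Convert to SI units:
  P = 29 kN = 29000 N
  E = 150 GPa = 1.5 × 10¹¹ Pa
Substitute:
  delta = (29000 × 0.78^3) / (3 × (1.5 × 10¹¹) × 0.00073)
  delta = 4.189 × 10⁻⁵ m
Convert: delta = 4.189 × 10⁻⁵ m = 0.04189 mm
Final answer: delta = 0.04189 mm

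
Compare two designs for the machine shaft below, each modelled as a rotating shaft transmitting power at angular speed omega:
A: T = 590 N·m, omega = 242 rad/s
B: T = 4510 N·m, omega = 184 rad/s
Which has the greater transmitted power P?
Model: a rotating shaft transmitting power at angular speed omega, so P = T·omega (SI units).
  A: P = 590 × 242 = 142800 W = 142.8 kW
  B: P = 4510 × 184 = 829800 W = 829.8 kW
829.8 kW > 142.8 kW, so B is larger.
Final answer: B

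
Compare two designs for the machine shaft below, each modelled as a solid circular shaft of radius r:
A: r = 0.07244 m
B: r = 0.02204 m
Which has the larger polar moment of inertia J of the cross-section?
Model: a solid circular shaft of radius r, so J = (π·r^4) / 2 (SI units).
  A: J = (π × 0.07244^4) / 2 = 4.325 × 10⁻⁵ m⁴
  B: J = (π × 0.02204^4) / 2 = 3.707 × 10⁻⁷ m⁴
4.325 × 10⁻⁵ m⁴ > 3.707 × 10⁻⁷ m⁴, so A is larger.
Final answer: A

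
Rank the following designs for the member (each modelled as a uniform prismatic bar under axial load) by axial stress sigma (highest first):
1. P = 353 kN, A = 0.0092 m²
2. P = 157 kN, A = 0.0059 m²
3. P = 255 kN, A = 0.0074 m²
Model: a uniform prismatic bar under axial load, so sigma = P / A (SI units).
  Case 1: sigma = 353000 / 0.0092 = 3.837 × 10⁷ Pa = 38.37 MPa
  Case 2: sigma = 157000 / 0.0059 = 2.661 × 10⁷ Pa = 26.61 MPa
  Case 3: sigma = 255000 / 0.0074 = 3.446 × 10⁷ Pa = 34.46 MPa
Ordering: 38.37 MPa (case 1) > 34.46 MPa (case 3) > 26.61 MPa (case 2)
Final answer: 1, 3, 2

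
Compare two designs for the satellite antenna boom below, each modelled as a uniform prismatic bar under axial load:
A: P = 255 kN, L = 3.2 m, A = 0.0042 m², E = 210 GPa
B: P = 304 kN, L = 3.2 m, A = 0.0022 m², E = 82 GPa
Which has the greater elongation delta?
Model: a uniform prismatic bar under axial load, so delta = (P·L) / (A·E) (SI units).
  A: delta = (255000 × 3.2) / (0.0042 × (2.1 × 10¹¹)) = 0.0009252 m = 0.9252 mm
  B: delta = (304000 × 3.2) / (0.0022 × (8.2 × 10¹⁰)) = 0.005392 m = 5.392 mm
5.392 mm > 0.9252 mm, so B is larger.
Final answer: B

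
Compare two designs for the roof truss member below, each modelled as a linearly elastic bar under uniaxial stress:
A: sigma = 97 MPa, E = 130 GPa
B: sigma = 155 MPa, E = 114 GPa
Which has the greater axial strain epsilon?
Model: a linearly elastic bar under uniaxial stress, so epsilon = sigma / E (SI units).
  A: epsilon = (9.7 × 10⁷) / (1.3 × 10¹¹) = 0.0007462
  B: epsilon = (1.55 × 10⁸) / (1.14 × 10¹¹) = 0.00136
0.00136 > 0.0007462, so B is larger.
Final answer: B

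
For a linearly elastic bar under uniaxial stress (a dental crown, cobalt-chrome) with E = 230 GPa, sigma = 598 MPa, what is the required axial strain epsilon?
Model: a linearly elastic bar under uniaxial stress, so sigma = E·epsilon.
Solve for epsilon: epsilon = sigma / E.
Convert to SI units:
  E = 230 GPa = 2.3 × 10¹¹ Pa
  sigma = 598 MPa = 5.98 × 10⁸ Pa
Substitute:
  epsilon = (5.98 × 10⁸) / (2.3 × 10¹¹)
  epsilon = 0.0026
Final answer: epsilon = 0.0026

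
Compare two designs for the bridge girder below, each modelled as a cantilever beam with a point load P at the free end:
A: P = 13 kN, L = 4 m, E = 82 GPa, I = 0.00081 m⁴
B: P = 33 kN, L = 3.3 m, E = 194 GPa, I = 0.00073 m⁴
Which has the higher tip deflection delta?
Model: a cantilever beam with a point load P at the free end, so delta = (P·L^3) / (3·E·I) (SI units).
  A: delta = (13000 × 4^3) / (3 × (8.2 × 10¹⁰) × 0.00081) = 0.004175 m = 4.175 mm
  B: delta = (33000 × 3.3^3) / (3 × (1.94 × 10¹¹) × 0.00073) = 0.002791 m = 2.791 mm
4.175 mm > 2.791 mm, so A is larger.
Final answer: A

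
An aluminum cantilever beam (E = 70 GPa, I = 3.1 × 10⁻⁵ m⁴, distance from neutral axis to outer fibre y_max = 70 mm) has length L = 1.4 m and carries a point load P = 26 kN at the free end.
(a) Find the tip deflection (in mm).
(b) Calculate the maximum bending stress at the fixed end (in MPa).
(a) Tip deflection of a cantilever with an end point load: δ = P·L^3 / (3·E·I). Convert P = 26 kN = 26000 N, E = 70 GPa = 7 × 10¹⁰ Pa.
  δ = (26000 × 1.4^3) / (3 × (7 × 10¹⁰) × (3.1 × 10⁻⁵)) = 0.01096 m = 10.96 mm
(b) Maximum bending moment at the fixed end: M = P·L = 26000 × 1.4 = 36400 N·m. Convert y_max = 70 mm = 0.07 m.
  σ = M·y_max / I = (36400 × 0.07) / (3.1 × 10⁻⁵) = 8.219 × 10⁷ Pa = 82.19 MPa
Final answer: (a) δ = 10.96 mm, (b) σ = 82.19 MPa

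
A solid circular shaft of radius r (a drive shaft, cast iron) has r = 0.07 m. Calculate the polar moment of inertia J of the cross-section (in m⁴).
Model: a solid circular shaft of radius r, so J = (π·r^4) / 2.
Substitute:
  J = (π × 0.07^4) / 2
  J = 3.771 × 10⁻⁵ m⁴
Final answer: J = 3.771 × 10⁻⁵ m⁴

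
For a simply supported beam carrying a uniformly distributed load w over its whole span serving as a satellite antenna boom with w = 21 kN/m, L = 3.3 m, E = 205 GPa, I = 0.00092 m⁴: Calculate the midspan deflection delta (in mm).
Model: a simply supported beam carrying a uniformly distributed load w over its whole span, so delta = (5·w·L^4) / (384·E·I).
Convert to SI units:
  w = 21 kN/m = 21000 N/m
  E = 205 GPa = 2.05 × 10¹¹ Pa
Substitute:
  delta = (5 × 21000 × 3.3^4) / (384 × (2.05 × 10¹¹) × 0.00092)
  delta = 0.0001719 m
Convert: delta = 0.0001719 m = 0.1719 mm
Final answer: delta = 0.1719 mm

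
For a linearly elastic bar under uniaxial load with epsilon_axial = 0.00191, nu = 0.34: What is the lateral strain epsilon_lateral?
Model: a linearly elastic bar under uniaxial load, so epsilon_lateral = -nu·epsilon_axial.
Substitute:
  epsilon_lateral = -(0.34 × 0.00191)
  epsilon_lateral = -0.0006494
Final answer: epsilon_lateral = -0.0006494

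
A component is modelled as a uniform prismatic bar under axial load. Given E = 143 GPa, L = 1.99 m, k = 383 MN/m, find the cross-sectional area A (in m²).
Model: a uniform prismatic bar under axial load, so k = (A·E) / L.
Solve for A: A = (k·L) / E.
Convert to SI units:
  E = 143 GPa = 1.43 × 10¹¹ Pa
  k = 383 MN/m = 3.83 × 10⁸ N/m
Substitute:
  A = ((3.83 × 10⁸) × 1.99) / (1.43 × 10¹¹)
  A = 0.00533 m²
Final answer: A = 0.00533 m²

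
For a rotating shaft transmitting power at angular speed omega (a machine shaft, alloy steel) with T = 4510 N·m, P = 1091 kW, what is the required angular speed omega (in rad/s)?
Model: a rotating shaft transmitting power at angular speed omega, so P = T·omega.
Solve for omega: omega = P / T.
Convert to SI units:
  P = 1091 kW = 1.091 × 10⁶ W
Substitute:
  omega = (1.091 × 10⁶) / 4510
  omega = 241.9 rad/s
Final answer: omega = 241.9 rad/s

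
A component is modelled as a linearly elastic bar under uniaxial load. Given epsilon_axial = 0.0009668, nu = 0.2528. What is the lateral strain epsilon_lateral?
Model: a linearly elastic bar under uniaxial load, so epsilon_lateral = -nu·epsilon_axial.
Substitute:
  epsilon_lateral = -(0.2528 × 0.0009668)
  epsilon_lateral = -0.0002444
Final answer: epsilon_lateral = -0.0002444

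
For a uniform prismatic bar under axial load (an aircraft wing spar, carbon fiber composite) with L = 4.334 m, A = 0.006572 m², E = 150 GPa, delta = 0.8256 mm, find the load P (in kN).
Model: a uniform prismatic bar under axial load, so delta = (P·L) / (A·E).
Solve for P: P = (delta·A·E) / L.
Convert to SI units:
  E = 150 GPa = 1.5 × 10¹¹ Pa
  delta = 0.8256 mm = 0.0008256 m
Substitute:
  P = (0.0008256 × 0.006572 × (1.5 × 10¹¹)) / 4.334
  P = 187800 N
Convert: P = 187800 N = 187.8 kN
Final answer: P = 187.8 kN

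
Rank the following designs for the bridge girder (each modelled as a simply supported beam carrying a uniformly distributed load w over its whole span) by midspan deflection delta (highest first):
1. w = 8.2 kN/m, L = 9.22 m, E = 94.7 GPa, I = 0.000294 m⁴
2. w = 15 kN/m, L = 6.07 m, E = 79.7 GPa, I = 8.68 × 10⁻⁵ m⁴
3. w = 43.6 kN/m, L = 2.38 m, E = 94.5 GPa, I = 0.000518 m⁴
Model: a simply supported beam carrying a uniformly distributed load w over its whole span, so delta = (5·w·L^4) / (384·E·I) (SI units).
  Case 1: delta = (5 × 8200 × 9.22^4) / (384 × (9.47 × 10¹⁰) × 0.000294) = 0.02771 m = 27.71 mm
  Case 2: delta = (5 × 15000 × 6.07^4) / (384 × (7.97 × 10¹⁰) × (8.68 × 10⁻⁵)) = 0.03833 m = 38.33 mm
  Case 3: delta = (5 × 43600 × 2.38^4) / (384 × (9.45 × 10¹⁰) × 0.000518) = 0.0003721 m = 0.3721 mm
Ordering: 38.33 mm (case 2) > 27.71 mm (case 1) > 0.3721 mm (case 3)
Final answer: 2, 1, 3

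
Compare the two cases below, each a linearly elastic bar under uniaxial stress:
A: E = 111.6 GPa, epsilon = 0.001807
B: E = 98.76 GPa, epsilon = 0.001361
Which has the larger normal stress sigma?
Model: a linearly elastic bar under uniaxial stress, so sigma = E·epsilon (SI units).
  A: sigma = (1.116 × 10¹¹) × 0.001807 = 2.017 × 10⁸ Pa = 201.7 MPa
  B: sigma = (9.876 × 10¹⁰) × 0.001361 = 1.344 × 10⁸ Pa = 134.4 MPa
201.7 MPa > 134.4 MPa, so A is larger.
Final answer: A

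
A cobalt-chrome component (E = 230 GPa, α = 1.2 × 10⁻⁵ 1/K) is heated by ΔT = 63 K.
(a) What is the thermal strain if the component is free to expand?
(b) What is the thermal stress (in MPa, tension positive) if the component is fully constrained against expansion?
(a) Free thermal strain ε_th = α·ΔT = (1.2 × 10⁻⁵) × 63 = 0.000756
(b) Fully constrained, the expansion is suppressed, so σ = -E·α·ΔT. Convert E = 230 GPa = 2.3 × 10¹¹ Pa.
  σ = -(2.3 × 10¹¹) × (1.2 × 10⁻⁵) × 63 = -1.739 × 10⁸ Pa = -173.9 MPa (compressive)
Final answer: (a) ε_th = 0.000756, (b) σ = -173.9 MPa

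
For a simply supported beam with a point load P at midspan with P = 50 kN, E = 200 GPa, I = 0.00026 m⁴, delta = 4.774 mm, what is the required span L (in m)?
Model: a simply supported beam with a point load P at midspan, so delta = (P·L^3) / (48·E·I).
Solve for L: L = ((48·delta·E·I) / P)^(1/3).
Convert to SI units:
  P = 50 kN = 50000 N
  E = 200 GPa = 2 × 10¹¹ Pa
  delta = 4.774 mm = 0.004774 m
Substitute:
  L = ((48 × 0.004774 × (2 × 10¹¹) × 0.00026) / 50000)^(1/3)
  L = 6.2 m
Final answer: L = 6.2 m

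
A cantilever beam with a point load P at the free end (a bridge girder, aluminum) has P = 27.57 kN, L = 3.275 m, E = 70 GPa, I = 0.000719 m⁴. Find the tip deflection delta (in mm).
Model: a cantilever beam with a point load P at the free end, so delta = (P·L^3) / (3·E·I).
Convert to SI units:
  P = 27.57 kN = 27570 N
  E = 70 GPa = 7 × 10¹⁰ Pa
Substitute:
  delta = (27570 × 3.275^3) / (3 × (7 × 10¹⁰) × 0.000719)
  delta = 0.006414 m
Convert: delta = 0.006414 m = 6.414 mm
Final answer: delta = 6.414 mm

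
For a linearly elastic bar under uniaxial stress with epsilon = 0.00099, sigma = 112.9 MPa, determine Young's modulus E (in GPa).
Model: a linearly elastic bar under uniaxial stress, so sigma = E·epsilon.
Solve for E: E = sigma / epsilon.
Convert to SI units:
  sigma = 112.9 MPa = 1.129 × 10⁸ Pa
Substitute:
  E = (1.129 × 10⁸) / 0.00099
  E = 1.14 × 10¹¹ Pa
Convert: E = 1.14 × 10¹¹ Pa = 114 GPa
Final answer: E = 114 GPa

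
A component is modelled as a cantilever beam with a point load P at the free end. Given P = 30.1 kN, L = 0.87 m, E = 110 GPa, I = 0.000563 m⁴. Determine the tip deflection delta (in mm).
Model: a cantilever beam with a point load P at the free end, so delta = (P·L^3) / (3·E·I).
Convert to SI units:
  P = 30.1 kN = 30100 N
  E = 110 GPa = 1.1 × 10¹¹ Pa
Substitute:
  delta = (30100 × 0.87^3) / (3 × (1.1 × 10¹¹) × 0.000563)
  delta = 0.0001067 m
Convert: delta = 0.0001067 m = 0.1067 mm
Final answer: delta = 0.1067 mm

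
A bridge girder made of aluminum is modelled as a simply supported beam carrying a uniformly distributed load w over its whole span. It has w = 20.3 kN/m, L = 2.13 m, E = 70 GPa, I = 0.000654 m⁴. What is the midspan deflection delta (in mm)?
Model: a simply supported beam carrying a uniformly distributed load w over its whole span, so delta = (5·w·L^4) / (384·E·I).
Convert to SI units:
  w = 20.3 kN/m = 20300 N/m
  E = 70 GPa = 7 × 10¹⁰ Pa
Substitute:
  delta = (5 × 20300 × 2.13^4) / (384 × (7 × 10¹⁰) × 0.000654)
  delta = 0.0001188 m
Convert: delta = 0.0001188 m = 0.1188 mm
Final answer: delta = 0.1188 mm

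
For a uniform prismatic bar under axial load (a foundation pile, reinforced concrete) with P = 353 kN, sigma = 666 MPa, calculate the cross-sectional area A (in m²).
Model: a uniform prismatic bar under axial load, so sigma = P / A.
Solve for A: A = P / sigma.
Convert to SI units:
  P = 353 kN = 353000 N
  sigma = 666 MPa = 6.66 × 10⁸ Pa
Substitute:
  A = 353000 / (6.66 × 10⁸)
  A = 0.00053 m²
Final answer: A = 0.00053 m²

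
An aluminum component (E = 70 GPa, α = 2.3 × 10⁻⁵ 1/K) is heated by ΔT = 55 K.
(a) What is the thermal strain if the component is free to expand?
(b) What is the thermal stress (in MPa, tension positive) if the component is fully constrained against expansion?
(a) Free thermal strain ε_th = α·ΔT = (2.3 × 10⁻⁵) × 55 = 0.001265
(b) Fully constrained, the expansion is suppressed, so σ = -E·α·ΔT. Convert E = 70 GPa = 7 × 10¹⁰ Pa.
  σ = -(7 × 10¹⁰) × (2.3 × 10⁻⁵) × 55 = -8.855 × 10⁷ Pa = -88.55 MPa (compressive)
Final answer: (a) ε_th = 0.001265, (b) σ = -88.55 MPa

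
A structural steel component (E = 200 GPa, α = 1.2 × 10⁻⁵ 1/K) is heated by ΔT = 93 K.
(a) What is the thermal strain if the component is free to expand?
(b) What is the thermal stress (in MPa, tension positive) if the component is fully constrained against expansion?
(a) Free thermal strain ε_th = α·ΔT = (1.2 × 10⁻⁵) × 93 = 0.001116
(b) Fully constrained, the expansion is suppressed, so σ = -E·α·ΔT. Convert E = 200 GPa = 2 × 10¹¹ Pa.
  σ = -(2 × 10¹¹) × (1.2 × 10⁻⁵) × 93 = -2.232 × 10⁸ Pa = -223.2 MPa (compressive)
Final answer: (a) ε_th = 0.001116, (b) σ = -223.2 MPa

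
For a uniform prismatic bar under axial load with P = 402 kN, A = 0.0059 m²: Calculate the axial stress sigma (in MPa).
Model: a uniform prismatic bar under axial load, so sigma = P / A.
Convert to SI units:
  P = 402 kN = 402000 N
Substitute:
  sigma = 402000 / 0.0059
  sigma = 6.814 × 10⁷ Pa
Convert: sigma = 6.814 × 10⁷ Pa = 68.14 MPa
Final answer: sigma = 68.14 MPa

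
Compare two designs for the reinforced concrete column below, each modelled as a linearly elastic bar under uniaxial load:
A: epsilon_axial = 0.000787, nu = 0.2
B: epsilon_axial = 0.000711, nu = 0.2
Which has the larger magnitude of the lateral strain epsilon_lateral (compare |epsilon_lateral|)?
Model: a linearly elastic bar under uniaxial load, so epsilon_lateral = -nu·epsilon_axial (SI units).
  A: epsilon_lateral = -(0.2 × 0.000787) = -0.0001574
  B: epsilon_lateral = -(0.2 × 0.000711) = -0.0001422
|epsilon_lateral|: A = 0.0001574, B = 0.0001422, so A is larger in magnitude.
Final answer: A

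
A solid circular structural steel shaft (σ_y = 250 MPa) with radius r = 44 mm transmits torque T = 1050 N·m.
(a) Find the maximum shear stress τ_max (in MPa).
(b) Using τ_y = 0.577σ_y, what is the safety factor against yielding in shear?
(a) For a solid circular shaft, τ_max = T·r/J with J = π·r^4/2, i.e. τ_max = 2·T / (π·r^3). Convert r = 44 mm = 0.044 m.
  τ_max = (2 × 1050) / (π × 0.044^3) = 7.847 × 10⁶ Pa = 7.847 MPa
(b) τ_y = 0.577 × 250 = 144.25 MPa
  SF = τ_y/τ_max = 144.25 / 7.847 = 18.38
Final answer: (a) τ_max = 7.847 MPa, (b) SF = 18.38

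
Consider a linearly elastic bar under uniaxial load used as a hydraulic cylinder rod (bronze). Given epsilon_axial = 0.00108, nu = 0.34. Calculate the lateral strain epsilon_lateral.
Model: a linearly elastic bar under uniaxial load, so epsilon_lateral = -nu·epsilon_axial.
Substitute:
  epsilon_lateral = -(0.34 × 0.00108)
  epsilon_lateral = -0.0003672
Final answer: epsilon_lateral = -0.0003672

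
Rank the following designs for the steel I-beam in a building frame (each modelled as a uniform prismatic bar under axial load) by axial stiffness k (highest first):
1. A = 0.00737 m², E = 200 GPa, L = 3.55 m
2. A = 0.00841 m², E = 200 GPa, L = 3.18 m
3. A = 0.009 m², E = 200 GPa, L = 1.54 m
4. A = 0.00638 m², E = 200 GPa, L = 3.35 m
Model: a uniform prismatic bar under axial load, so k = (A·E) / L (SI units).
  Case 1: k = (0.00737 × (2 × 10¹¹)) / 3.55 = 4.152 × 10⁸ N/m = 415.2 MN/m
  Case 2: k = (0.00841 × (2 × 10¹¹)) / 3.18 = 5.289 × 10⁸ N/m = 528.9 MN/m
  Case 3: k = (0.009 × (2 × 10¹¹)) / 1.54 = 1.169 × 10⁹ N/m = 1169 MN/m
  Case 4: k = (0.00638 × (2 × 10¹¹)) / 3.35 = 3.809 × 10⁸ N/m = 380.9 MN/m
Ordering: 1169 MN/m (case 3) > 528.9 MN/m (case 2) > 415.2 MN/m (case 1) > 380.9 MN/m (case 4)
Final answer: 3, 2, 1, 4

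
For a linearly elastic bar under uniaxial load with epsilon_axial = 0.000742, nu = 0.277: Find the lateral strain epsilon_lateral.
Model: a linearly elastic bar under uniaxial load, so epsilon_lateral = -nu·epsilon_axial.
Substitute:
  epsilon_lateral = -(0.277 × 0.000742)
  epsilon_lateral = -0.0002055
Final answer: epsilon_lateral = -0.0002055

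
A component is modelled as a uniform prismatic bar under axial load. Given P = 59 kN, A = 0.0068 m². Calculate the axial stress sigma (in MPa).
Model: a uniform prismatic bar under axial load, so sigma = P / A.
Convert to SI units:
  P = 59 kN = 59000 N
Substitute:
  sigma = 59000 / 0.0068
  sigma = 8.676 × 10⁶ Pa
Convert: sigma = 8.676 × 10⁶ Pa = 8.676 MPa
Final answer: sigma = 8.676 MPa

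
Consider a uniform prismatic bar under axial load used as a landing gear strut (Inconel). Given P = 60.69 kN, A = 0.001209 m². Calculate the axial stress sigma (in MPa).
Model: a uniform prismatic bar under axial load, so sigma = P / A.
Convert to SI units:
  P = 60.69 kN = 60690 N
Substitute:
  sigma = 60690 / 0.001209
  sigma = 5.02 × 10⁷ Pa
Convert: sigma = 5.02 × 10⁷ Pa = 50.2 MPa
Final answer: sigma = 50.2 MPa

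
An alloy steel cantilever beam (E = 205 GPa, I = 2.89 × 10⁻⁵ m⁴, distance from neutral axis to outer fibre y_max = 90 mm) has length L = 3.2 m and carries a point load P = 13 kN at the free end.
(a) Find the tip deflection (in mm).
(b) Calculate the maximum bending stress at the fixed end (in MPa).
(a) Tip deflection of a cantilever with an end point load: δ = P·L^3 / (3·E·I). Convert P = 13 kN = 13000 N, E = 205 GPa = 2.05 × 10¹¹ Pa.
  δ = (13000 × 3.2^3) / (3 × (2.05 × 10¹¹) × (2.89 × 10⁻⁵)) = 0.02397 m = 23.97 mm
(b) Maximum bending moment at the fixed end: M = P·L = 13000 × 3.2 = 41600 N·m. Convert y_max = 90 mm = 0.09 m.
  σ = M·y_max / I = (41600 × 0.09) / (2.89 × 10⁻⁵) = 1.296 × 10⁸ Pa = 129.6 MPa
Final answer: (a) δ = 23.97 mm, (b) σ = 129.6 MPa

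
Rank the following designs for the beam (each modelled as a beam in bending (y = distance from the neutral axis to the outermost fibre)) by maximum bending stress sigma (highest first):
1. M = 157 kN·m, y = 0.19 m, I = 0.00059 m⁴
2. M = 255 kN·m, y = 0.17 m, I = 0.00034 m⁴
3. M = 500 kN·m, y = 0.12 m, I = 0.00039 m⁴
Model: a beam in bending (y = distance from the neutral axis to the outermost fibre), so sigma = (M·y) / I (SI units).
  Case 1: sigma = (157000 × 0.19) / 0.00059 = 5.056 × 10⁷ Pa = 50.56 MPa
  Case 2: sigma = (255000 × 0.17) / 0.00034 = 1.275 × 10⁸ Pa = 127.5 MPa
  Case 3: sigma = (500000 × 0.12) / 0.00039 = 1.538 × 10⁸ Pa = 153.8 MPa
Ordering: 153.8 MPa (case 3) > 127.5 MPa (case 2) > 50.56 MPa (case 1)
Final answer: 3, 2, 1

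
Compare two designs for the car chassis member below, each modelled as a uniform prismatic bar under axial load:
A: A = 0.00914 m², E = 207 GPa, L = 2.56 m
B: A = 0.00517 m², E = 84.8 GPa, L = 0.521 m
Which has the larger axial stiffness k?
Model: a uniform prismatic bar under axial load, so k = (A·E) / L (SI units).
  A: k = (0.00914 × (2.07 × 10¹¹)) / 2.56 = 7.391 × 10⁸ N/m = 739.1 MN/m
  B: k = (0.00517 × (8.48 × 10¹⁰)) / 0.521 = 8.415 × 10⁸ N/m = 841.5 MN/m
841.5 MN/m > 739.1 MN/m, so B is larger.
Final answer: B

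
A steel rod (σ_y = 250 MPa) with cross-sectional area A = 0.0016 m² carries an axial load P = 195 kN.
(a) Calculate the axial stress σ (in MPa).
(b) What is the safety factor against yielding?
(a) Axial stress σ = P/A. Convert P = 195 kN = 195000 N.
  σ = 195000 / 0.0016 = 1.219 × 10⁸ Pa = 121.9 MPa
(b) Safety factor SF = σ_y/σ = 250 / 121.9 = 2.051
Final answer: (a) σ = 121.9 MPa, (b) SF = 2.051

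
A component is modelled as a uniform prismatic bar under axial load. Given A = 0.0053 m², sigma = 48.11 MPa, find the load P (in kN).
Model: a uniform prismatic bar under axial load, so sigma = P / A.
Solve for P: P = sigma·A.
Convert to SI units:
  sigma = 48.11 MPa = 4.811 × 10⁷ Pa
Substitute:
  P = (4.811 × 10⁷) × 0.0053
  P = 255000 N
Convert: P = 255000 N = 255 kN
Final answer: P = 255 kN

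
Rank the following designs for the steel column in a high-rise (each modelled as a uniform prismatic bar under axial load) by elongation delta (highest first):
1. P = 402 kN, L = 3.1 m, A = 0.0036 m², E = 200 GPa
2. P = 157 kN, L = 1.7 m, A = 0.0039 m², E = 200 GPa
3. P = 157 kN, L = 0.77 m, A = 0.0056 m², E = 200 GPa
Model: a uniform prismatic bar under axial load, so delta = (P·L) / (A·E) (SI units).
  Case 1: delta = (402000 × 3.1) / (0.0036 × (2 × 10¹¹)) = 0.001731 m = 1.731 mm
  Case 2: delta = (157000 × 1.7) / (0.0039 × (2 × 10¹¹)) = 0.0003422 m = 0.3422 mm
  Case 3: delta = (157000 × 0.77) / (0.0056 × (2 × 10¹¹)) = 0.0001079 m = 0.1079 mm
Ordering: 1.731 mm (case 1) > 0.3422 mm (case 2) > 0.1079 mm (case 3)
Final answer: 1, 2, 3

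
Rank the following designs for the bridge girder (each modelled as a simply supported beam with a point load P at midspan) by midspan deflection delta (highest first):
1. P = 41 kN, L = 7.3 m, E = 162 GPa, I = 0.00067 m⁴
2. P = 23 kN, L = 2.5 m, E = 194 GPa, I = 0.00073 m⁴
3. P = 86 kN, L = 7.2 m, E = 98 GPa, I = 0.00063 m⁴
Model: a simply supported beam with a point load P at midspan, so delta = (P·L^3) / (48·E·I) (SI units).
  Case 1: delta = (41000 × 7.3^3) / (48 × (1.62 × 10¹¹) × 0.00067) = 0.003061 m = 3.061 mm
  Case 2: delta = (23000 × 2.5^3) / (48 × (1.94 × 10¹¹) × 0.00073) = 5.287 × 10⁻⁵ m = 0.05287 mm
  Case 3: delta = (86000 × 7.2^3) / (48 × (9.8 × 10¹⁰) × 0.00063) = 0.01083 m = 10.83 mm
Ordering: 10.83 mm (case 3) > 3.061 mm (case 1) > 0.05287 mm (case 2)
Final answer: 3, 1, 2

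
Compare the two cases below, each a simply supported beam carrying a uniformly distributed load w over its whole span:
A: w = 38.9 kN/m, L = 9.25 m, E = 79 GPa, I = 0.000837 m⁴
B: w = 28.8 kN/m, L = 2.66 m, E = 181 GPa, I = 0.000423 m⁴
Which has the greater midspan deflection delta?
Model: a simply supported beam carrying a uniformly distributed load w over its whole span, so delta = (5·w·L^4) / (384·E·I) (SI units).
  A: delta = (5 × 38900 × 9.25^4) / (384 × (7.9 × 10¹⁰) × 0.000837) = 0.05608 m = 56.08 mm
  B: delta = (5 × 28800 × 2.66^4) / (384 × (1.81 × 10¹¹) × 0.000423) = 0.0002452 m = 0.2452 mm
56.08 mm > 0.2452 mm, so A is larger.
Final answer: A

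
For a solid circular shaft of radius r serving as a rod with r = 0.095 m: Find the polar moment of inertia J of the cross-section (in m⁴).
Model: a solid circular shaft of radius r, so J = (π·r^4) / 2.
Substitute:
  J = (π × 0.095^4) / 2
  J = 0.0001279 m⁴
Final answer: J = 0.0001279 m⁴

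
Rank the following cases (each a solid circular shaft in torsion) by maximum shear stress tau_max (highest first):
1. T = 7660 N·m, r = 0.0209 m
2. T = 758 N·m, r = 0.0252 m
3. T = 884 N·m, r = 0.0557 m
Model: a solid circular shaft in torsion, so tau_max = (2·T) / (π·r^3) (SI units).
  Case 1: tau_max = (2 × 7660) / (π × 0.0209^3) = 5.342 × 10⁸ Pa = 534.2 MPa
  Case 2: tau_max = (2 × 758) / (π × 0.0252^3) = 3.015 × 10⁷ Pa = 30.15 MPa
  Case 3: tau_max = (2 × 884) / (π × 0.0557^3) = 3.257 × 10⁶ Pa = 3.257 MPa
Ordering: 534.2 MPa (case 1) > 30.15 MPa (case 2) > 3.257 MPa (case 3)
Final answer: 1, 2, 3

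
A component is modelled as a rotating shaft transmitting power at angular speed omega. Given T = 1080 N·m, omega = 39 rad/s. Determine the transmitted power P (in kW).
Model: a rotating shaft transmitting power at angular speed omega, so P = T·omega.
Substitute:
  P = 1080 × 39
  P = 42120 W
Convert: P = 42120 W = 42.12 kW
Final answer: P = 42.12 kW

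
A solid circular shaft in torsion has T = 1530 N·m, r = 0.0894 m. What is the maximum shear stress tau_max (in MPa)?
Model: a solid circular shaft in torsion, so tau_max = (2·T) / (π·r^3).
Substitute:
  tau_max = (2 × 1530) / (π × 0.0894^3)
  tau_max = 1.363 × 10⁶ Pa
Convert: tau_max = 1.363 × 10⁶ Pa = 1.363 MPa
Final answer: tau_max = 1.363 MPa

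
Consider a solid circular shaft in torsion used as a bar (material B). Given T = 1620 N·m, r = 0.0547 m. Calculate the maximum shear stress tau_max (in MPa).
Model: a solid circular shaft in torsion, so tau_max = (2·T) / (π·r^3).
Substitute:
  tau_max = (2 × 1620) / (π × 0.0547^3)
  tau_max = 6.301 × 10⁶ Pa
Convert: tau_max = 6.301 × 10⁶ Pa = 6.301 MPa
Final answer: tau_max = 6.301 MPa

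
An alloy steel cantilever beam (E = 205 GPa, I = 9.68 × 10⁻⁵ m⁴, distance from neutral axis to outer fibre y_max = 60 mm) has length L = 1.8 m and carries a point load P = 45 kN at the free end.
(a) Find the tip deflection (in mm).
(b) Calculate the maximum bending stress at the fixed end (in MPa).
(a) Tip deflection of a cantilever with an end point load: δ = P·L^3 / (3·E·I). Convert P = 45 kN = 45000 N, E = 205 GPa = 2.05 × 10¹¹ Pa.
  δ = (45000 × 1.8^3) / (3 × (2.05 × 10¹¹) × (9.68 × 10⁻⁵)) = 0.004408 m = 4.408 mm
(b) Maximum bending moment at the fixed end: M = P·L = 45000 × 1.8 = 81000 N·m. Convert y_max = 60 mm = 0.06 m.
  σ = M·y_max / I = (81000 × 0.06) / (9.68 × 10⁻⁵) = 5.021 × 10⁷ Pa = 50.21 MPa
Final answer: (a) δ = 4.408 mm, (b) σ = 50.21 MPa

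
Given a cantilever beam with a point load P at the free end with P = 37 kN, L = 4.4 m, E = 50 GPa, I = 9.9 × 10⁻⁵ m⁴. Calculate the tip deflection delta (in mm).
Model: a cantilever beam with a point load P at the free end, so delta = (P·L^3) / (3·E·I).
Convert to SI units:
  P = 37 kN = 37000 N
  E = 50 GPa = 5 × 10¹⁰ Pa
Substitute:
  delta = (37000 × 4.4^3) / (3 × (5 × 10¹⁰) × (9.9 × 10⁻⁵))
  delta = 0.2122 m
Convert: delta = 0.2122 m = 212.2 mm
Final answer: delta = 212.2 mm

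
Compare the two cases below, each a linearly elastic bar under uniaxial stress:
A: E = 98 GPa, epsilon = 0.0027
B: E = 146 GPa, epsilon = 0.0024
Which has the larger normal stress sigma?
Model: a linearly elastic bar under uniaxial stress, so sigma = E·epsilon (SI units).
  A: sigma = (9.8 × 10¹⁰) × 0.0027 = 2.646 × 10⁸ Pa = 264.6 MPa
  B: sigma = (1.46 × 10¹¹) × 0.0024 = 3.504 × 10⁸ Pa = 350.4 MPa
350.4 MPa > 264.6 MPa, so B is larger.
Final answer: B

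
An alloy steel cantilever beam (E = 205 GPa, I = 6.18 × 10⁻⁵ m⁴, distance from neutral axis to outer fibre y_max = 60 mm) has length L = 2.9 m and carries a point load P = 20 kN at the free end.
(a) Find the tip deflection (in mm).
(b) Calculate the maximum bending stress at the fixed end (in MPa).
(a) Tip deflection of a cantilever with an end point load: δ = P·L^3 / (3·E·I). Convert P = 20 kN = 20000 N, E = 205 GPa = 2.05 × 10¹¹ Pa.
  δ = (20000 × 2.9^3) / (3 × (2.05 × 10¹¹) × (6.18 × 10⁻⁵)) = 0.01283 m = 12.83 mm
(b) Maximum bending moment at the fixed end: M = P·L = 20000 × 2.9 = 58000 N·m. Convert y_max = 60 mm = 0.06 m.
  σ = M·y_max / I = (58000 × 0.06) / (6.18 × 10⁻⁵) = 5.631 × 10⁷ Pa = 56.31 MPa
Final answer: (a) δ = 12.83 mm, (b) σ = 56.31 MPa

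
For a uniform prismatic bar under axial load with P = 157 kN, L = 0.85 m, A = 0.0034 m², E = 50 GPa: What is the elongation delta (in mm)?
Model: a uniform prismatic bar under axial load, so delta = (P·L) / (A·E).
Convert to SI units:
  P = 157 kN = 157000 N
  E = 50 GPa = 5 × 10¹⁰ Pa
Substitute:
  delta = (157000 × 0.85) / (0.0034 × (5 × 10¹⁰))
  delta = 0.000785 m
Convert: delta = 0.000785 m = 0.785 mm
Final answer: delta = 0.785 mm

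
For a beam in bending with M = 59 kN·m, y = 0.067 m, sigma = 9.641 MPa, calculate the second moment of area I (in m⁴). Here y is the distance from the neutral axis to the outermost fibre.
Model: a beam in bending, so sigma = (M·y) / I.
Solve for I: I = (M·y) / sigma.
Convert to SI units:
  M = 59 kN·m = 59000 N·m
  sigma = 9.641 MPa = 9.641 × 10⁶ Pa
Substitute:
  I = (59000 × 0.067) / (9.641 × 10⁶)
  I = 0.00041 m⁴
Final answer: I = 0.00041 m⁴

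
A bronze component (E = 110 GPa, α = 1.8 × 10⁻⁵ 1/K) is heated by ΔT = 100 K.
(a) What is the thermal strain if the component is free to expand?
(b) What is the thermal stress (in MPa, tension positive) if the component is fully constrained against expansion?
(a) Free thermal strain ε_th = α·ΔT = (1.8 × 10⁻⁵) × 100 = 0.0018
(b) Fully constrained, the expansion is suppressed, so σ = -E·α·ΔT. Convert E = 110 GPa = 1.1 × 10¹¹ Pa.
  σ = -(1.1 × 10¹¹) × (1.8 × 10⁻⁵) × 100 = -1.98 × 10⁸ Pa = -198 MPa (compressive)
Final answer: (a) ε_th = 0.0018, (b) σ = -198 MPa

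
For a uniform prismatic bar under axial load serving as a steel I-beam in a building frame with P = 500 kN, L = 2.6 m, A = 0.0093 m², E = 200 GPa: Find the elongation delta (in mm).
Model: a uniform prismatic bar under axial load, so delta = (P·L) / (A·E).
Convert to SI units:
  P = 500 kN = 500000 N
  E = 200 GPa = 2 × 10¹¹ Pa
Substitute:
  delta = (500000 × 2.6) / (0.0093 × (2 × 10¹¹))
  delta = 0.0006989 m
Convert: delta = 0.0006989 m = 0.6989 mm
Final answer: delta = 0.6989 mm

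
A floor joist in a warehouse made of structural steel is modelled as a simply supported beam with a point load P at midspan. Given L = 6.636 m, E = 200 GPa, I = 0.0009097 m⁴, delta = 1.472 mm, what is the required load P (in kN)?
Model: a simply supported beam with a point load P at midspan, so delta = (P·L^3) / (48·E·I).
Solve for P: P = (48·delta·E·I) / L^3.
Convert to SI units:
  E = 200 GPa = 2 × 10¹¹ Pa
  delta = 1.472 mm = 0.001472 m
Substitute:
  P = (48 × 0.001472 × (2 × 10¹¹) × 0.0009097) / 6.636^3
  P = 43990 N
Convert: P = 43990 N = 43.99 kN
Final answer: P = 43.99 kN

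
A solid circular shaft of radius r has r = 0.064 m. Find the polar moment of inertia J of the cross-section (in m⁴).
Model: a solid circular shaft of radius r, so J = (π·r^4) / 2.
Substitute:
  J = (π × 0.064^4) / 2
  J = 2.635 × 10⁻⁵ m⁴
Final answer: J = 2.635 × 10⁻⁵ m⁴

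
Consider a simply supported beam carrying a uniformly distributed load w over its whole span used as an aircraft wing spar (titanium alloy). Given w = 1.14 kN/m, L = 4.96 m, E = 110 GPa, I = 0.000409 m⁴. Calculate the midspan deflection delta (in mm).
Model: a simply supported beam carrying a uniformly distributed load w over its whole span, so delta = (5·w·L^4) / (384·E·I).
Convert to SI units:
  w = 1.14 kN/m = 1140 N/m
  E = 110 GPa = 1.1 × 10¹¹ Pa
Substitute:
  delta = (5 × 1140 × 4.96^4) / (384 × (1.1 × 10¹¹) × 0.000409)
  delta = 0.0001997 m
Convert: delta = 0.0001997 m = 0.1997 mm
Final answer: delta = 0.1997 mm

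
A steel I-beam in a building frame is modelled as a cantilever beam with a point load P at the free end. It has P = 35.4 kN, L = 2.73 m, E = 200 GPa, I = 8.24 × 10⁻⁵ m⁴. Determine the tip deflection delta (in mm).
Model: a cantilever beam with a point load P at the free end, so delta = (P·L^3) / (3·E·I).
Convert to SI units:
  P = 35.4 kN = 35400 N
  E = 200 GPa = 2 × 10¹¹ Pa
Substitute:
  delta = (35400 × 2.73^3) / (3 × (2 × 10¹¹) × (8.24 × 10⁻⁵))
  delta = 0.01457 m
Convert: delta = 0.01457 m = 14.57 mm
Final answer: delta = 14.57 mm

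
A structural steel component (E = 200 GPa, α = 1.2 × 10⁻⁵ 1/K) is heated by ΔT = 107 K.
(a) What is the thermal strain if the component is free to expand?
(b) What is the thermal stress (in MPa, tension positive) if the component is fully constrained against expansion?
(a) Free thermal strain ε_th = α·ΔT = (1.2 × 10⁻⁵) × 107 = 0.001284
(b) Fully constrained, the expansion is suppressed, so σ = -E·α·ΔT. Convert E = 200 GPa = 2 × 10¹¹ Pa.
  σ = -(2 × 10¹¹) × (1.2 × 10⁻⁵) × 107 = -2.568 × 10⁸ Pa = -256.8 MPa (compressive)
Final answer: (a) ε_th = 0.001284, (b) σ = -256.8 MPa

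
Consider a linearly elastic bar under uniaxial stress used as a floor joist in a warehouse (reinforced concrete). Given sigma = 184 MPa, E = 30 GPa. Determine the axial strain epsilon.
Model: a linearly elastic bar under uniaxial stress, so epsilon = sigma / E.
Convert to SI units:
  sigma = 184 MPa = 1.84 × 10⁸ Pa
  E = 30 GPa = 3 × 10¹⁰ Pa
Substitute:
  epsilon = (1.84 × 10⁸) / (3 × 10¹⁰)
  epsilon = 0.006133
Final answer: epsilon = 0.006133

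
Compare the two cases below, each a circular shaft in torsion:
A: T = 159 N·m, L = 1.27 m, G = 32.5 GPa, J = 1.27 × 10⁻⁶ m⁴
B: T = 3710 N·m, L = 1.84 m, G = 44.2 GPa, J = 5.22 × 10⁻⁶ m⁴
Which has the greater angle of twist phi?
Model: a circular shaft in torsion, so phi = (T·L) / (G·J) (SI units).
  A: phi = (159 × 1.27) / ((3.25 × 10¹⁰) × (1.27 × 10⁻⁶)) = 0.004892 rad = 0.2803°
  B: phi = (3710 × 1.84) / ((4.42 × 10¹⁰) × (5.22 × 10⁻⁶)) = 0.02959 rad = 1.695°
1.695° > 0.2803°, so B is larger.
Final answer: B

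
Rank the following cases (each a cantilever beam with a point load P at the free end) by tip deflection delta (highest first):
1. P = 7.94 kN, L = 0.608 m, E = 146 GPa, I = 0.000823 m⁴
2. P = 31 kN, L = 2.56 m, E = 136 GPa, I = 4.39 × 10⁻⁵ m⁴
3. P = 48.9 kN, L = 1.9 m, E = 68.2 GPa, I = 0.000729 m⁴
Model: a cantilever beam with a point load P at the free end, so delta = (P·L^3) / (3·E·I) (SI units).
  Case 1: delta = (7940 × 0.608^3) / (3 × (1.46 × 10¹¹) × 0.000823) = 4.951 × 10⁻⁶ m = 0.004951 mm
  Case 2: delta = (31000 × 2.56^3) / (3 × (1.36 × 10¹¹) × (4.39 × 10⁻⁵)) = 0.02904 m = 29.04 mm
  Case 3: delta = (48900 × 1.9^3) / (3 × (6.82 × 10¹⁰) × 0.000729) = 0.002249 m = 2.249 mm
Ordering: 29.04 mm (case 2) > 2.249 mm (case 3) > 0.004951 mm (case 1)
Final answer: 2, 3, 1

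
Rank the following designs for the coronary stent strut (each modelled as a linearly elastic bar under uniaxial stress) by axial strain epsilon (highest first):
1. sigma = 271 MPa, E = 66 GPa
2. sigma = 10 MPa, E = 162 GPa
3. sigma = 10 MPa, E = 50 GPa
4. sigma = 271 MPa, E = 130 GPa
Model: a linearly elastic bar under uniaxial stress, so epsilon = sigma / E (SI units).
  Case 1: epsilon = (2.71 × 10⁸) / (6.6 × 10¹⁰) = 0.004106
  Case 2: epsilon = (1 × 10⁷) / (1.62 × 10¹¹) = 6.173 × 10⁻⁵
  Case 3: epsilon = (1 × 10⁷) / (5 × 10¹⁰) = 0.0002
  Case 4: epsilon = (2.71 × 10⁸) / (1.3 × 10¹¹) = 0.002085
Ordering: 0.004106 (case 1) > 0.002085 (case 4) > 0.0002 (case 3) > 6.173 × 10⁻⁵ (case 2)
Final answer: 1, 4, 3, 2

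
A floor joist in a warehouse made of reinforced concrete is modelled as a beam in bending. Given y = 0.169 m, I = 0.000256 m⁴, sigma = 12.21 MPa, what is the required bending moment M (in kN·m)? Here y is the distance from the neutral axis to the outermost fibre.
Model: a beam in bending, so sigma = (M·y) / I.
Solve for M: M = (sigma·I) / y.
Convert to SI units:
  sigma = 12.21 MPa = 1.221 × 10⁷ Pa
Substitute:
  M = ((1.221 × 10⁷) × 0.000256) / 0.169
  M = 18500 N·m
Convert: M = 18500 N·m = 18.5 kN·m
Final answer: M = 18.5 kN·m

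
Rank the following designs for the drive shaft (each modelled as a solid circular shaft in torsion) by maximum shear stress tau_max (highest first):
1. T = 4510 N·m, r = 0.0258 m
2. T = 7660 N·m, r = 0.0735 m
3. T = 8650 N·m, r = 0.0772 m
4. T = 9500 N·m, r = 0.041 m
Model: a solid circular shaft in torsion, so tau_max = (2·T) / (π·r^3) (SI units).
  Case 1: tau_max = (2 × 4510) / (π × 0.0258^3) = 1.672 × 10⁸ Pa = 167.2 MPa
  Case 2: tau_max = (2 × 7660) / (π × 0.0735^3) = 1.228 × 10⁷ Pa = 12.28 MPa
  Case 3: tau_max = (2 × 8650) / (π × 0.0772^3) = 1.197 × 10⁷ Pa = 11.97 MPa
  Case 4: tau_max = (2 × 9500) / (π × 0.041^3) = 8.775 × 10⁷ Pa = 87.75 MPa
Ordering: 167.2 MPa (case 1) > 87.75 MPa (case 4) > 12.28 MPa (case 2) > 11.97 MPa (case 3)
Final answer: 1, 4, 2, 3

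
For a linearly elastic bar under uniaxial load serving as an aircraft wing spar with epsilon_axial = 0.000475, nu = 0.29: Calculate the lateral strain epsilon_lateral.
Model: a linearly elastic bar under uniaxial load, so epsilon_lateral = -nu·epsilon_axial.
Substitute:
  epsilon_lateral = -(0.29 × 0.000475)
  epsilon_lateral = -0.0001377
Final answer: epsilon_lateral = -0.0001377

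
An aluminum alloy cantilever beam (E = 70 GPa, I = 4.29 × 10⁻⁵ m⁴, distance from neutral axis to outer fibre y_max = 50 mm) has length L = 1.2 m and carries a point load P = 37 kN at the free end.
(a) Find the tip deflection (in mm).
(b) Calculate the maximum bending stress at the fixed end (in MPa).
(a) Tip deflection of a cantilever with an end point load: δ = P·L^3 / (3·E·I). Convert P = 37 kN = 37000 N, E = 70 GPa = 7 × 10¹⁰ Pa.
  δ = (37000 × 1.2^3) / (3 × (7 × 10¹⁰) × (4.29 × 10⁻⁵)) = 0.007097 m = 7.097 mm
(b) Maximum bending moment at the fixed end: M = P·L = 37000 × 1.2 = 44400 N·m. Convert y_max = 50 mm = 0.05 m.
  σ = M·y_max / I = (44400 × 0.05) / (4.29 × 10⁻⁵) = 5.175 × 10⁷ Pa = 51.75 MPa
Final answer: (a) δ = 7.097 mm, (b) σ = 51.75 MPa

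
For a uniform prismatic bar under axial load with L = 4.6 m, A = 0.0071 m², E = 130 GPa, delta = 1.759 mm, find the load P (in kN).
Model: a uniform prismatic bar under axial load, so delta = (P·L) / (A·E).
Solve for P: P = (delta·A·E) / L.
Convert to SI units:
  E = 130 GPa = 1.3 × 10¹¹ Pa
  delta = 1.759 mm = 0.001759 m
Substitute:
  P = (0.001759 × 0.0071 × (1.3 × 10¹¹)) / 4.6
  P = 352900 N
Convert: P = 352900 N = 352.9 kN
Final answer: P = 352.9 kN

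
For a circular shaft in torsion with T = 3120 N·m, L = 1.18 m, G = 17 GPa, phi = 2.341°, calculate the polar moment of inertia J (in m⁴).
Model: a circular shaft in torsion, so phi = (T·L) / (G·J).
Solve for J: J = (T·L) / (phi·G).
Convert to SI units:
  G = 17 GPa = 1.7 × 10¹⁰ Pa
  phi = 2.341° = 0.04086 rad
Substitute:
  J = (3120 × 1.18) / (0.04086 × (1.7 × 10¹⁰))
  J = 5.3 × 10⁻⁶ m⁴
Final answer: J = 5.3 × 10⁻⁶ m⁴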